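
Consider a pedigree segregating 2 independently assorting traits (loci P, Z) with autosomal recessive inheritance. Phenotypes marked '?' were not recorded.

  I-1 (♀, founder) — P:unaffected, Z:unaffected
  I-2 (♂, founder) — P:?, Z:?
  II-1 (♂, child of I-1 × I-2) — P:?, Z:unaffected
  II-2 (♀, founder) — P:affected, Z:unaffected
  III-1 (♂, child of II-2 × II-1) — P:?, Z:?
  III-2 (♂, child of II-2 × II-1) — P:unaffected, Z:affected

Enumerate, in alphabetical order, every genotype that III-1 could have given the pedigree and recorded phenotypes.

III-1 ∈ {Pp ZZ, Pp Zz, Pp zz, pp ZZ, pp Zz, pp zz}

P/I-1 un ·: PP|Pp
P/I-2 ? ·: PP|Pp|pp
P/II-1 ? I-1×I-2: PP|Pp
P/II-2 aff ·: pp
P/III-1 ? II-2×II-1: Pp|pp
P/III-2 un II-2×II-1: Pp
⇒ P over [I-1,I-2,II-1,II-2,III-1,III-2]: 14 consistent
Z/I-1 un ·: ZZ|Zz
Z/I-2 ? ·: ZZ|Zz|zz
Z/II-1 un I-1×I-2: Zz
Z/II-2 un ·: Zz
Z/III-1 ? II-2×II-1: ZZ|Zz|zz
Z/III-2 aff II-2×II-1: zz
⇒ Z over [I-1,I-2,II-1,II-2,III-1,III-2]: 15 consistent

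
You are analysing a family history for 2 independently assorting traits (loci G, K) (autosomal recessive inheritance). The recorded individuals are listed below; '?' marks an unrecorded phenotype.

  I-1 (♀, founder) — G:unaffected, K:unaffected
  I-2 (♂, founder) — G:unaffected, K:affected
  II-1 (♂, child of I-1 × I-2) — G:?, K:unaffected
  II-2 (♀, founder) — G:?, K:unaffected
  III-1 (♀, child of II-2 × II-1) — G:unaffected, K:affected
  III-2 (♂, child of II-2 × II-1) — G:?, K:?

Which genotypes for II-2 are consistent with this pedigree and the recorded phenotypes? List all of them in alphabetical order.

II-2 ∈ {GG Kk, Gg Kk, gg Kk}

G/I-1 un ·: GG|Gg
G/I-2 un ·: GG|Gg
G/II-1 ? I-1×I-2: GG|Gg|gg
G/II-2 ? ·: GG|Gg|gg
G/III-1 un II-2×II-1: GG|Gg
G/III-2 ? II-2×II-1: GG|Gg|gg
⇒ G over [I-1,I-2,II-1,II-2,III-1,III-2]: 63 consistent
K/I-1 un ·: KK|Kk
K/I-2 aff ·: kk
K/II-1 un I-1×I-2: Kk
K/II-2 un ·: Kk
K/III-1 aff II-2×II-1: kk
K/III-2 ? II-2×II-1: KK|Kk|kk
⇒ K over [I-1,I-2,II-1,II-2,III-1,III-2]: 6 consistent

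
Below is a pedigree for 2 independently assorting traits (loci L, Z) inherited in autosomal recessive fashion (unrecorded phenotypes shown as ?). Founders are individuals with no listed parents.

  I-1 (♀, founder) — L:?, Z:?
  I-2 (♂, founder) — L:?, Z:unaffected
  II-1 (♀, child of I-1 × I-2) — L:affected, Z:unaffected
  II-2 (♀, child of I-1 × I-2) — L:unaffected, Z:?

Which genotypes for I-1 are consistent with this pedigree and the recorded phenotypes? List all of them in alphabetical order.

I-1 ∈ {Ll ZZ, Ll Zz, Ll zz, ll ZZ, ll Zz, ll zz}

L/I-1 ? ·: Ll|ll
L/I-2 ? ·: Ll|ll
L/II-1 aff I-1×I-2: ll
L/II-2 un I-1×I-2: LL|Ll
⇒ L over [I-1,I-2,II-1,II-2]: 4 consistent
Z/I-1 ? ·: ZZ|Zz|zz
Z/I-2 un ·: ZZ|Zz
Z/II-1 un I-1×I-2: ZZ|Zz
Z/II-2 ? I-1×I-2: ZZ|Zz|zz
⇒ Z over [I-1,I-2,II-1,II-2]: 18 consistent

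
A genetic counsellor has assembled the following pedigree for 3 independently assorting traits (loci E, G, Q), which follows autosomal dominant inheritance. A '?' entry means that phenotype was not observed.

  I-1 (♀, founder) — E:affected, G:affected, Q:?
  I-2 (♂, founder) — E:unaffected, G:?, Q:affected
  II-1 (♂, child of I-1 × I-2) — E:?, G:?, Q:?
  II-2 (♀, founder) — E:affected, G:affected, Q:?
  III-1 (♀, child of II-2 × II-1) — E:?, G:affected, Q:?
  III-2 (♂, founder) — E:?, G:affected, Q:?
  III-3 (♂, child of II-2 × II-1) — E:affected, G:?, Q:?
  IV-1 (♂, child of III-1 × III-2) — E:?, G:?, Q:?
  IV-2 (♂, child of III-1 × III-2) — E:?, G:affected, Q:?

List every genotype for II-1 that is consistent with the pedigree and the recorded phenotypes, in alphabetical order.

II-1 ∈ {Ee GG QQ, Ee GG Qq, Ee GG qq, Ee Gg QQ, Ee Gg Qq, Ee Gg qq, Ee gg QQ, Ee gg Qq, Ee gg qq, ee GG QQ, ee GG Qq, ee GG qq, ee Gg QQ, ee Gg Qq, ee Gg qq, ee gg QQ, ee gg Qq, ee gg qq}

E/I-1 aff ·: Ee|EE
E/I-2 un ·: ee
E/II-1 ? I-1×I-2: ee|Ee
E/II-2 aff ·: Ee|EE
E/III-1 ? II-2×II-1: ee|Ee|EE
E/III-2 ? ·: ee|Ee|EE
E/III-3 aff II-2×II-1: Ee|EE
E/IV-1 ? III-1×III-2: ee|Ee|EE
E/IV-2 ? III-1×III-2: ee|Ee|EE
⇒ E over [I-1,I-2,II-1,II-2,III-1,III-2,III-3,IV-1,IV-2]: 248 consistent
G/I-1 aff ·: Gg|GG
G/I-2 ? ·: gg|Gg|GG
G/II-1 ? I-1×I-2: gg|Gg|GG
G/II-2 aff ·: Gg|GG
G/III-1 aff II-2×II-1: Gg|GG
G/III-2 aff ·: Gg|GG
G/III-3 ? II-2×II-1: gg|Gg|GG
G/IV-1 ? III-1×III-2: gg|Gg|GG
G/IV-2 aff III-1×III-2: Gg|GG
⇒ G over [I-1,I-2,II-1,II-2,III-1,III-2,III-3,IV-1,IV-2]: 575 consistent
Q/I-1 ? ·: qq|Qq|QQ
Q/I-2 aff ·: Qq|QQ
Q/II-1 ? I-1×I-2: qq|Qq|QQ
Q/II-2 ? ·: qq|Qq|QQ
Q/III-1 ? II-2×II-1: qq|Qq|QQ
Q/III-2 ? ·: qq|Qq|QQ
Q/III-3 ? II-2×II-1: qq|Qq|QQ
Q/IV-1 ? III-1×III-2: qq|Qq|QQ
Q/IV-2 ? III-1×III-2: qq|Qq|QQ
⇒ Q over [I-1,I-2,II-1,II-2,III-1,III-2,III-3,IV-1,IV-2]: 1309 consistent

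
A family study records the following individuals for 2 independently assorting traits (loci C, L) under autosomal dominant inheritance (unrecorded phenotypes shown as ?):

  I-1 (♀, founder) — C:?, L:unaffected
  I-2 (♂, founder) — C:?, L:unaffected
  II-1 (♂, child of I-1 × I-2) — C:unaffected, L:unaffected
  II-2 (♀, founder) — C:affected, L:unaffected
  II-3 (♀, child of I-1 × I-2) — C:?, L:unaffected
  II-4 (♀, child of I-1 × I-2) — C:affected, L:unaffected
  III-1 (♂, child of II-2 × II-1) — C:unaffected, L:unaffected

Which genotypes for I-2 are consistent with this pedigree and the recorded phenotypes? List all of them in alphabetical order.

C/I-1 ? ·: cc|Cc
C/I-2 ? ·: cc|Cc
C/II-1 un I-1×I-2: cc
C/II-2 aff ·: Cc
C/II-3 ? I-1×I-2: cc|Cc|CC
C/II-4 aff I-1×I-2: Cc|CC
C/III-1 un II-2×II-1: cc
⇒ C over [I-1,I-2,II-1,II-2,II-3,II-4,III-1]: 10 consistent
L/I-1 un ·: ll
L/I-2 un ·: ll
L/II-1 un I-1×I-2: ll
L/II-2 un ·: ll
L/II-3 un I-1×I-2: ll
L/II-4 un I-1×I-2: ll
L/III-1 un II-2×II-1: ll
⇒ L over [I-1,I-2,II-1,II-2,II-3,II-4,III-1]: 1 consistent

I-2 ∈ {Cc ll, cc ll}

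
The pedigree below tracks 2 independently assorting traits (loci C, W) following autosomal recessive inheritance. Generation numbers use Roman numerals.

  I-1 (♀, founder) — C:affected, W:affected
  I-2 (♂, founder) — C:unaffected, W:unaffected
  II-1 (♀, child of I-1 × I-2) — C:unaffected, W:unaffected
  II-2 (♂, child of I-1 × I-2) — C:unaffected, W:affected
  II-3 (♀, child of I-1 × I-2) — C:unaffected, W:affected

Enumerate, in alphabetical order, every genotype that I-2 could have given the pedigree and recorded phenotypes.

C/I-1 aff ·: cc
C/I-2 un ·: CC|Cc
C/II-1 un I-1×I-2: Cc
C/II-2 un I-1×I-2: Cc
C/II-3 un I-1×I-2: Cc
⇒ C over [I-1,I-2,II-1,II-2,II-3]: 2 consistent
W/I-1 aff ·: ww
W/I-2 un ·: Ww
W/II-1 un I-1×I-2: Ww
W/II-2 aff I-1×I-2: ww
W/II-3 aff I-1×I-2: ww
⇒ W over [I-1,I-2,II-1,II-2,II-3]: 1 consistent

I-2 ∈ {CC Ww, Cc Ww}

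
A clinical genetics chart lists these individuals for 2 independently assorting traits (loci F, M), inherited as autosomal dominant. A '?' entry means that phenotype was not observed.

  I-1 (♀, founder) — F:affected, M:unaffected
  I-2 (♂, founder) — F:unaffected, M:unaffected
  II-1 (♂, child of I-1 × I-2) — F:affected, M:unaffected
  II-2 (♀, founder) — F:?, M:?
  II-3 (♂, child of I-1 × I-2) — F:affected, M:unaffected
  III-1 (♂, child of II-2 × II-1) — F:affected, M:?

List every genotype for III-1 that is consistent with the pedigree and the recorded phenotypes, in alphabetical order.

III-1 ∈ {FF Mm, FF mm, Ff Mm, Ff mm}

F/I-1 aff ·: Ff|FF
F/I-2 un ·: ff
F/II-1 aff I-1×I-2: Ff
F/II-2 ? ·: ff|Ff|FF
F/II-3 aff I-1×I-2: Ff
F/III-1 aff II-2×II-1: Ff|FF
⇒ F over [I-1,I-2,II-1,II-2,II-3,III-1]: 10 consistent
M/I-1 un ·: mm
M/I-2 un ·: mm
M/II-1 un I-1×I-2: mm
M/II-2 ? ·: mm|Mm|MM
M/II-3 un I-1×I-2: mm
M/III-1 ? II-2×II-1: mm|Mm
⇒ M over [I-1,I-2,II-1,II-2,II-3,III-1]: 4 consistent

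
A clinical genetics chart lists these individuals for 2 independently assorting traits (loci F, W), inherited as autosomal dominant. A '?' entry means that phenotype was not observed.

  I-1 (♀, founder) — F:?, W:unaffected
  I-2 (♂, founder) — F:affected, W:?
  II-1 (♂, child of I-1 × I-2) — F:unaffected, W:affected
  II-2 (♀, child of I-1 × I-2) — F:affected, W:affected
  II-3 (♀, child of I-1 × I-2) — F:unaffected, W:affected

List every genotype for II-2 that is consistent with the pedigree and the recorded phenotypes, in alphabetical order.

F/I-1 ? ·: ff|Ff
F/I-2 aff ·: Ff
F/II-1 un I-1×I-2: ff
F/II-2 aff I-1×I-2: Ff|FF
F/II-3 un I-1×I-2: ff
⇒ F over [I-1,I-2,II-1,II-2,II-3]: 3 consistent
W/I-1 un ·: ww
W/I-2 ? ·: Ww|WW
W/II-1 aff I-1×I-2: Ww
W/II-2 aff I-1×I-2: Ww
W/II-3 aff I-1×I-2: Ww
⇒ W over [I-1,I-2,II-1,II-2,II-3]: 2 consistent

II-2 ∈ {FF Ww, Ff Ww}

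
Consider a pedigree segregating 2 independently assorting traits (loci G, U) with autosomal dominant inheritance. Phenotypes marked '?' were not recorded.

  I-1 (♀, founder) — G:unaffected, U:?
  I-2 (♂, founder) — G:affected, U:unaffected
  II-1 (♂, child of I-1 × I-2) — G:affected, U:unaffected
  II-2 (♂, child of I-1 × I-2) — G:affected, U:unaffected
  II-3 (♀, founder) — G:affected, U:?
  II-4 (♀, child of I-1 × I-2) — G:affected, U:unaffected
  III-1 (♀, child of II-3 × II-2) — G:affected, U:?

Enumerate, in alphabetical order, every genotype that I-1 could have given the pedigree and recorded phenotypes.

G/I-1 un ·: gg
G/I-2 aff ·: Gg|GG
G/II-1 aff I-1×I-2: Gg
G/II-2 aff I-1×I-2: Gg
G/II-3 aff ·: Gg|GG
G/II-4 aff I-1×I-2: Gg
G/III-1 aff II-3×II-2: Gg|GG
⇒ G over [I-1,I-2,II-1,II-2,II-3,II-4,III-1]: 8 consistent
U/I-1 ? ·: uu|Uu
U/I-2 un ·: uu
U/II-1 un I-1×I-2: uu
U/II-2 un I-1×I-2: uu
U/II-3 ? ·: uu|Uu|UU
U/II-4 un I-1×I-2: uu
U/III-1 ? II-3×II-2: uu|Uu
⇒ U over [I-1,I-2,II-1,II-2,II-3,II-4,III-1]: 8 consistent

I-1 ∈ {gg Uu, gg uu}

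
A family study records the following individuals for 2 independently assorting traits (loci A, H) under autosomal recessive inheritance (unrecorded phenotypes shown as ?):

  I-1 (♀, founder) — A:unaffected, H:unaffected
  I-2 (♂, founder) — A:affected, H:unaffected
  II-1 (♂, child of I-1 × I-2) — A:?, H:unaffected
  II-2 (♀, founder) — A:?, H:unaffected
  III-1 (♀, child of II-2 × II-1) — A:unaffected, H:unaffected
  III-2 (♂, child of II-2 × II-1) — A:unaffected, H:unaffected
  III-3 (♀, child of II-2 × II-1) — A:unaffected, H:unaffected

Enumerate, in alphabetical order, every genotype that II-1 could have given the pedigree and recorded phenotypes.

A/I-1 un ·: AA|Aa
A/I-2 aff ·: aa
A/II-1 ? I-1×I-2: Aa|aa
A/II-2 ? ·: AA|Aa|aa
A/III-1 un II-2×II-1: AA|Aa
A/III-2 un II-2×II-1: AA|Aa
A/III-3 un II-2×II-1: AA|Aa
⇒ A over [I-1,I-2,II-1,II-2,III-1,III-2,III-3]: 36 consistent
H/I-1 un ·: HH|Hh
H/I-2 un ·: HH|Hh
H/II-1 un I-1×I-2: HH|Hh
H/II-2 un ·: HH|Hh
H/III-1 un II-2×II-1: HH|Hh
H/III-2 un II-2×II-1: HH|Hh
H/III-3 un II-2×II-1: HH|Hh
⇒ H over [I-1,I-2,II-1,II-2,III-1,III-2,III-3]: 84 consistent

II-1 ∈ {Aa HH, Aa Hh, aa HH, aa Hh}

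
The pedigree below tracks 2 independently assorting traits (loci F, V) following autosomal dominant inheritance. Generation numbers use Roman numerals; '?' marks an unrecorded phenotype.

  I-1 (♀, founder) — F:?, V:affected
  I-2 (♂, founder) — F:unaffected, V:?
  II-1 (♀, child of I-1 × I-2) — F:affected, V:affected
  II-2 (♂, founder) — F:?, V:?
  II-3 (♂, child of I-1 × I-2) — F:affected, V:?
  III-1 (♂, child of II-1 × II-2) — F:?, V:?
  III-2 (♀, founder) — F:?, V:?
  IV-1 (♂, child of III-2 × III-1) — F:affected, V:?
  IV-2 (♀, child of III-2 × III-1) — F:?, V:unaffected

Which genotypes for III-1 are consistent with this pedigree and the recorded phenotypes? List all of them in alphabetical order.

III-1 ∈ {FF Vv, FF vv, Ff Vv, Ff vv, ff Vv, ff vv}

F/I-1 ? ·: Ff|FF
F/I-2 un ·: ff
F/II-1 aff I-1×I-2: Ff
F/II-2 ? ·: ff|Ff|FF
F/II-3 aff I-1×I-2: Ff
F/III-1 ? II-1×II-2: ff|Ff|FF
F/III-2 ? ·: ff|Ff|FF
F/IV-1 aff III-2×III-1: Ff|FF
F/IV-2 ? III-2×III-1: ff|Ff|FF
⇒ F over [I-1,I-2,II-1,II-2,II-3,III-1,III-2,IV-1,IV-2]: 108 consistent
V/I-1 aff ·: Vv|VV
V/I-2 ? ·: vv|Vv|VV
V/II-1 aff I-1×I-2: Vv|VV
V/II-2 ? ·: vv|Vv|VV
V/II-3 ? I-1×I-2: vv|Vv|VV
V/III-1 ? II-1×II-2: vv|Vv
V/III-2 ? ·: vv|Vv
V/IV-1 ? III-2×III-1: vv|Vv|VV
V/IV-2 un III-2×III-1: vv
⇒ V over [I-1,I-2,II-1,II-2,II-3,III-1,III-2,IV-1,IV-2]: 290 consistent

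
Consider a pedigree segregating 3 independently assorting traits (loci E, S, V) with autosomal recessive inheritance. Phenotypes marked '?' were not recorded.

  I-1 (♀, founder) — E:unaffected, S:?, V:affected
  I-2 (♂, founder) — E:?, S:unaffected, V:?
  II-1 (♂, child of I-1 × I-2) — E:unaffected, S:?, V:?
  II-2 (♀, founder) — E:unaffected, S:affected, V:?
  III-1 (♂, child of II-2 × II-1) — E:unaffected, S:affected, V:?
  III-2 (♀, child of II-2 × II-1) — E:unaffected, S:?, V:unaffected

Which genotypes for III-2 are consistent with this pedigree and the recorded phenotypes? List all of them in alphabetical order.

III-2 ∈ {EE Ss VV, EE Ss Vv, EE ss VV, EE ss Vv, Ee Ss VV, Ee Ss Vv, Ee ss VV, Ee ss Vv}

E/I-1 un ·: EE|Ee
E/I-2 ? ·: EE|Ee|ee
E/II-1 un I-1×I-2: EE|Ee
E/II-2 un ·: EE|Ee
E/III-1 un II-2×II-1: EE|Ee
E/III-2 un II-2×II-1: EE|Ee
⇒ E over [I-1,I-2,II-1,II-2,III-1,III-2]: 60 consistent
S/I-1 ? ·: SS|Ss|ss
S/I-2 un ·: SS|Ss
S/II-1 ? I-1×I-2: Ss|ss
S/II-2 aff ·: ss
S/III-1 aff II-2×II-1: ss
S/III-2 ? II-2×II-1: Ss|ss
⇒ S over [I-1,I-2,II-1,II-2,III-1,III-2]: 12 consistent
V/I-1 aff ·: vv
V/I-2 ? ·: VV|Vv|vv
V/II-1 ? I-1×I-2: Vv|vv
V/II-2 ? ·: VV|Vv|vv
V/III-1 ? II-2×II-1: VV|Vv|vv
V/III-2 un II-2×II-1: VV|Vv
⇒ V over [I-1,I-2,II-1,II-2,III-1,III-2]: 30 consistent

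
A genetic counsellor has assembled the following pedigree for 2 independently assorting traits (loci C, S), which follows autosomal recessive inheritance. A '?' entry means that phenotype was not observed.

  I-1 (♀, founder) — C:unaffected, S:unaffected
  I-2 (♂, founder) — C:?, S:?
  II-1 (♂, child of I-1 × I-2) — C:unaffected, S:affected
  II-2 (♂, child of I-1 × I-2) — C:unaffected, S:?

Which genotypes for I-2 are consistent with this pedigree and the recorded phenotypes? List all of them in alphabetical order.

C/I-1 un ·: CC|Cc
C/I-2 ? ·: CC|Cc|cc
C/II-1 un I-1×I-2: CC|Cc
C/II-2 un I-1×I-2: CC|Cc
⇒ C over [I-1,I-2,II-1,II-2]: 15 consistent
S/I-1 un ·: Ss
S/I-2 ? ·: Ss|ss
S/II-1 aff I-1×I-2: ss
S/II-2 ? I-1×I-2: SS|Ss|ss
⇒ S over [I-1,I-2,II-1,II-2]: 5 consistent

I-2 ∈ {CC Ss, CC ss, Cc Ss, Cc ss, cc Ss, cc ss}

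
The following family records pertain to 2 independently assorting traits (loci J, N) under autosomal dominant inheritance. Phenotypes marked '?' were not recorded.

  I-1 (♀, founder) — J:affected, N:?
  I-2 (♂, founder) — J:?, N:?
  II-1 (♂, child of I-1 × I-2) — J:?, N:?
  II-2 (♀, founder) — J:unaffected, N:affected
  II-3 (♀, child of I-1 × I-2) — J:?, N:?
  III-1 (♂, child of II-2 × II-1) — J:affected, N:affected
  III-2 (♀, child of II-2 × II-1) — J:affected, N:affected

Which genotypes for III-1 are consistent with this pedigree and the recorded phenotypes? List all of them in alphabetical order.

J/I-1 aff ·: Jj|JJ
J/I-2 ? ·: jj|Jj|JJ
J/II-1 ? I-1×I-2: Jj|JJ
J/II-2 un ·: jj
J/II-3 ? I-1×I-2: jj|Jj|JJ
J/III-1 aff II-2×II-1: Jj
J/III-2 aff II-2×II-1: Jj
⇒ J over [I-1,I-2,II-1,II-2,II-3,III-1,III-2]: 18 consistent
N/I-1 ? ·: nn|Nn|NN
N/I-2 ? ·: nn|Nn|NN
N/II-1 ? I-1×I-2: nn|Nn|NN
N/II-2 aff ·: Nn|NN
N/II-3 ? I-1×I-2: nn|Nn|NN
N/III-1 aff II-2×II-1: Nn|NN
N/III-2 aff II-2×II-1: Nn|NN
⇒ N over [I-1,I-2,II-1,II-2,II-3,III-1,III-2]: 160 consistent

III-1 ∈ {Jj NN, Jj Nn}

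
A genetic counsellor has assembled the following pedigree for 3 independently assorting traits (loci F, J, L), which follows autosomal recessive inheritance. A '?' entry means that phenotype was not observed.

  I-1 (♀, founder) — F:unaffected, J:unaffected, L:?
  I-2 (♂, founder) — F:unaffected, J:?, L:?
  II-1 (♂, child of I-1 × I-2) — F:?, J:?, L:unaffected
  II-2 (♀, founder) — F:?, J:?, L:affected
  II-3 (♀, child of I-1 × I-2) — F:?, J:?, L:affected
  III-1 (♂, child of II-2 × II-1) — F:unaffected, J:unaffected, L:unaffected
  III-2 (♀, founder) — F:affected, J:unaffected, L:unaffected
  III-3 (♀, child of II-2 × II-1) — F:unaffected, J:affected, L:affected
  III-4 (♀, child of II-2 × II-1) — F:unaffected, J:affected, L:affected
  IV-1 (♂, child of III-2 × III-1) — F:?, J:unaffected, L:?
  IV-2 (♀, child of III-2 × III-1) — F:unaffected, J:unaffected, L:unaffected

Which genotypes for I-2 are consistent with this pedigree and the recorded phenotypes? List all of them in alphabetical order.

I-2 ∈ {FF JJ Ll, FF JJ ll, FF Jj Ll, FF Jj ll, FF jj Ll, FF jj ll, Ff JJ Ll, Ff JJ ll, Ff Jj Ll, Ff Jj ll, Ff jj Ll, Ff jj ll}

F/I-1 un ·: FF|Ff
F/I-2 un ·: FF|Ff
F/II-1 ? I-1×I-2: FF|Ff|ff
F/II-2 ? ·: FF|Ff|ff
F/II-3 ? I-1×I-2: FF|Ff|ff
F/III-1 un II-2×II-1: FF|Ff
F/III-2 aff ·: ff
F/III-3 un II-2×II-1: FF|Ff
F/III-4 un II-2×II-1: FF|Ff
F/IV-1 ? III-2×III-1: Ff|ff
F/IV-2 un III-2×III-1: Ff
⇒ F over [I-1,I-2,II-1,II-2,II-3,III-1,III-2,III-3,III-4,IV-1,IV-2]: 314 consistent
J/I-1 un ·: JJ|Jj
J/I-2 ? ·: JJ|Jj|jj
J/II-1 ? I-1×I-2: Jj|jj
J/II-2 ? ·: Jj|jj
J/II-3 ? I-1×I-2: JJ|Jj|jj
J/III-1 un II-2×II-1: JJ|Jj
J/III-2 un ·: JJ|Jj
J/III-3 aff II-2×II-1: jj
J/III-4 aff II-2×II-1: jj
J/IV-1 un III-2×III-1: JJ|Jj
J/IV-2 un III-2×III-1: JJ|Jj
⇒ J over [I-1,I-2,II-1,II-2,II-3,III-1,III-2,III-3,III-4,IV-1,IV-2]: 250 consistent
L/I-1 ? ·: Ll|ll
L/I-2 ? ·: Ll|ll
L/II-1 un I-1×I-2: Ll
L/II-2 aff ·: ll
L/II-3 aff I-1×I-2: ll
L/III-1 un II-2×II-1: Ll
L/III-2 un ·: LL|Ll
L/III-3 aff II-2×II-1: ll
L/III-4 aff II-2×II-1: ll
L/IV-1 ? III-2×III-1: LL|Ll|ll
L/IV-2 un III-2×III-1: LL|Ll
⇒ L over [I-1,I-2,II-1,II-2,II-3,III-1,III-2,III-3,III-4,IV-1,IV-2]: 30 consistent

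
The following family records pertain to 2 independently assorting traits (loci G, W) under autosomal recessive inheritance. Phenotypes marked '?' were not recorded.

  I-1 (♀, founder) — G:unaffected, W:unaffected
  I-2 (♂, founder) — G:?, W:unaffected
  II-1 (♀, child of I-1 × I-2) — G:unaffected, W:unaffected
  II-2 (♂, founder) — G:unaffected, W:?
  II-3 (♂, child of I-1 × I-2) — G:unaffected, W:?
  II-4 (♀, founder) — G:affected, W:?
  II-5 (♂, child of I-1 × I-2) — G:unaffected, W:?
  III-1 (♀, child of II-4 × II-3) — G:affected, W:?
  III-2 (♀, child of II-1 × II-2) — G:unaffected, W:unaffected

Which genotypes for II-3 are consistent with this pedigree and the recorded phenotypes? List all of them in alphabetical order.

G/I-1 un ·: GG|Gg
G/I-2 ? ·: GG|Gg|gg
G/II-1 un I-1×I-2: GG|Gg
G/II-2 un ·: GG|Gg
G/II-3 un I-1×I-2: Gg
G/II-4 aff ·: gg
G/II-5 un I-1×I-2: GG|Gg
G/III-1 aff II-4×II-3: gg
G/III-2 un II-1×II-2: GG|Gg
⇒ G over [I-1,I-2,II-1,II-2,II-3,II-4,II-5,III-1,III-2]: 50 consistent
W/I-1 un ·: WW|Ww
W/I-2 un ·: WW|Ww
W/II-1 un I-1×I-2: WW|Ww
W/II-2 ? ·: WW|Ww|ww
W/II-3 ? I-1×I-2: WW|Ww|ww
W/II-4 ? ·: WW|Ww|ww
W/II-5 ? I-1×I-2: WW|Ww|ww
W/III-1 ? II-4×II-3: WW|Ww|ww
W/III-2 un II-1×II-2: WW|Ww
⇒ W over [I-1,I-2,II-1,II-2,II-3,II-4,II-5,III-1,III-2]: 817 consistent

II-3 ∈ {Gg WW, Gg Ww, Gg ww}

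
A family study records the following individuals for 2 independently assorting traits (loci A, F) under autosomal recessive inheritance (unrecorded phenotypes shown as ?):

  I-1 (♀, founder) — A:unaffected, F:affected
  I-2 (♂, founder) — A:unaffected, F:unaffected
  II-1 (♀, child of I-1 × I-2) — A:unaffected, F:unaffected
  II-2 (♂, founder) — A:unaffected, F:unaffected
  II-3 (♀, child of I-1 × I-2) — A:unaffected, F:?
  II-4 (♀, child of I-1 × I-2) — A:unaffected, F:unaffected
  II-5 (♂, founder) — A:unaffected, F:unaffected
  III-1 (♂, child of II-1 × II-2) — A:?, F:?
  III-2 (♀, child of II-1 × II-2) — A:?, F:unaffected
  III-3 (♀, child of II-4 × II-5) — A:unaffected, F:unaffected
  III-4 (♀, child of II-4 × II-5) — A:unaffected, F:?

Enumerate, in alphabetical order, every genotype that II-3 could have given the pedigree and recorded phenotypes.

A/I-1 un ·: AA|Aa
A/I-2 un ·: AA|Aa
A/II-1 un I-1×I-2: AA|Aa
A/II-2 un ·: AA|Aa
A/II-3 un I-1×I-2: AA|Aa
A/II-4 un I-1×I-2: AA|Aa
A/II-5 un ·: AA|Aa
A/III-1 ? II-1×II-2: AA|Aa|aa
A/III-2 ? II-1×II-2: AA|Aa|aa
A/III-3 un II-4×II-5: AA|Aa
A/III-4 un II-4×II-5: AA|Aa
⇒ A over [I-1,I-2,II-1,II-2,II-3,II-4,II-5,III-1,III-2,III-3,III-4]: 1429 consistent
F/I-1 aff ·: ff
F/I-2 un ·: FF|Ff
F/II-1 un I-1×I-2: Ff
F/II-2 un ·: FF|Ff
F/II-3 ? I-1×I-2: Ff|ff
F/II-4 un I-1×I-2: Ff
F/II-5 un ·: FF|Ff
F/III-1 ? II-1×II-2: FF|Ff|ff
F/III-2 un II-1×II-2: FF|Ff
F/III-3 un II-4×II-5: FF|Ff
F/III-4 ? II-4×II-5: FF|Ff|ff
⇒ F over [I-1,I-2,II-1,II-2,II-3,II-4,II-5,III-1,III-2,III-3,III-4]: 300 consistent

II-3 ∈ {AA Ff, AA ff, Aa Ff, Aa ff}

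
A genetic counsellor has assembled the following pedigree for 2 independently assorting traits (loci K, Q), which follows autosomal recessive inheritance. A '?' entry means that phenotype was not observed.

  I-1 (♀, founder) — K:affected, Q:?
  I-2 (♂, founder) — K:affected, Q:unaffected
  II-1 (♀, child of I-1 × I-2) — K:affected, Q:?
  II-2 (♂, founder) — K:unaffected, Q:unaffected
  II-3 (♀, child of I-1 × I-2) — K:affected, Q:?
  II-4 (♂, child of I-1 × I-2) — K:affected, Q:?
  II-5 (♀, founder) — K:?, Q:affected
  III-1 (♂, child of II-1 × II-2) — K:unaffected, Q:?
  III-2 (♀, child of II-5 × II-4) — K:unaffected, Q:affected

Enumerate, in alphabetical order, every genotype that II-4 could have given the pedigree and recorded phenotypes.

K/I-1 aff ·: kk
K/I-2 aff ·: kk
K/II-1 aff I-1×I-2: kk
K/II-2 un ·: KK|Kk
K/II-3 aff I-1×I-2: kk
K/II-4 aff I-1×I-2: kk
K/II-5 ? ·: KK|Kk
K/III-1 un II-1×II-2: Kk
K/III-2 un II-5×II-4: Kk
⇒ K over [I-1,I-2,II-1,II-2,II-3,II-4,II-5,III-1,III-2]: 4 consistent
Q/I-1 ? ·: QQ|Qq|qq
Q/I-2 un ·: QQ|Qq
Q/II-1 ? I-1×I-2: QQ|Qq|qq
Q/II-2 un ·: QQ|Qq
Q/II-3 ? I-1×I-2: QQ|Qq|qq
Q/II-4 ? I-1×I-2: Qq|qq
Q/II-5 aff ·: qq
Q/III-1 ? II-1×II-2: QQ|Qq|qq
Q/III-2 aff II-5×II-4: qq
⇒ Q over [I-1,I-2,II-1,II-2,II-3,II-4,II-5,III-1,III-2]: 135 consistent

II-4 ∈ {kk Qq, kk qq}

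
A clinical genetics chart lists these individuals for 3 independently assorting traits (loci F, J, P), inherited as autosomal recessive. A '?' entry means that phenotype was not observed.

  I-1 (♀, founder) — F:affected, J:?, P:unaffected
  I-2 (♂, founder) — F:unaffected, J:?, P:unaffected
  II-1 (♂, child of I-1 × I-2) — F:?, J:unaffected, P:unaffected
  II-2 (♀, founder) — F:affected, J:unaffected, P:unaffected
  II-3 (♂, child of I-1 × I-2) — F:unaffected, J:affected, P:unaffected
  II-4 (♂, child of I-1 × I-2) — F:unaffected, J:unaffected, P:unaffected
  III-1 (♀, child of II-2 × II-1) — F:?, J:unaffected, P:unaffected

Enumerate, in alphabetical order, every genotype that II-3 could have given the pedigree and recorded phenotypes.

II-3 ∈ {Ff jj PP, Ff jj Pp}

F/I-1 aff ·: ff
F/I-2 un ·: FF|Ff
F/II-1 ? I-1×I-2: Ff|ff
F/II-2 aff ·: ff
F/II-3 un I-1×I-2: Ff
F/II-4 un I-1×I-2: Ff
F/III-1 ? II-2×II-1: Ff|ff
⇒ F over [I-1,I-2,II-1,II-2,II-3,II-4,III-1]: 5 consistent
J/I-1 ? ·: Jj|jj
J/I-2 ? ·: Jj|jj
J/II-1 un I-1×I-2: JJ|Jj
J/II-2 un ·: JJ|Jj
J/II-3 aff I-1×I-2: jj
J/II-4 un I-1×I-2: JJ|Jj
J/III-1 un II-2×II-1: JJ|Jj
⇒ J over [I-1,I-2,II-1,II-2,II-3,II-4,III-1]: 22 consistent
P/I-1 un ·: PP|Pp
P/I-2 un ·: PP|Pp
P/II-1 un I-1×I-2: PP|Pp
P/II-2 un ·: PP|Pp
P/II-3 un I-1×I-2: PP|Pp
P/II-4 un I-1×I-2: PP|Pp
P/III-1 un II-2×II-1: PP|Pp
⇒ P over [I-1,I-2,II-1,II-2,II-3,II-4,III-1]: 87 consistent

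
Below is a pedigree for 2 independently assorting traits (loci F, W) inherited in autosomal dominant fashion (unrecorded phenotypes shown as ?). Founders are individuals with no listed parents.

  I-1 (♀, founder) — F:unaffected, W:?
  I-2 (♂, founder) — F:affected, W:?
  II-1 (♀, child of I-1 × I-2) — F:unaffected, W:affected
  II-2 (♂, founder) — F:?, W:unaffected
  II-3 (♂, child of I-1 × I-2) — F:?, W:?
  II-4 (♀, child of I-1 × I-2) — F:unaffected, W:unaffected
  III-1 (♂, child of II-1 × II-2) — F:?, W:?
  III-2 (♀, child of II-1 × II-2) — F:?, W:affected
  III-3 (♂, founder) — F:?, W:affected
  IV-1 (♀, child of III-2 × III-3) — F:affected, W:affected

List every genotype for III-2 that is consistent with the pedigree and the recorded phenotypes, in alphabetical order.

III-2 ∈ {Ff Ww, ff Ww}

F/I-1 un ·: ff
F/I-2 aff ·: Ff
F/II-1 un I-1×I-2: ff
F/II-2 ? ·: ff|Ff|FF
F/II-3 ? I-1×I-2: ff|Ff
F/II-4 un I-1×I-2: ff
F/III-1 ? II-1×II-2: ff|Ff
F/III-2 ? II-1×II-2: ff|Ff
F/III-3 ? ·: ff|Ff|FF
F/IV-1 aff III-2×III-3: Ff|FF
⇒ F over [I-1,I-2,II-1,II-2,II-3,II-4,III-1,III-2,III-3,IV-1]: 42 consistent
W/I-1 ? ·: ww|Ww
W/I-2 ? ·: ww|Ww
W/II-1 aff I-1×I-2: Ww|WW
W/II-2 un ·: ww
W/II-3 ? I-1×I-2: ww|Ww|WW
W/II-4 un I-1×I-2: ww
W/III-1 ? II-1×II-2: ww|Ww
W/III-2 aff II-1×II-2: Ww
W/III-3 aff ·: Ww|WW
W/IV-1 aff III-2×III-3: Ww|WW
⇒ W over [I-1,I-2,II-1,II-2,II-3,II-4,III-1,III-2,III-3,IV-1]: 68 consistent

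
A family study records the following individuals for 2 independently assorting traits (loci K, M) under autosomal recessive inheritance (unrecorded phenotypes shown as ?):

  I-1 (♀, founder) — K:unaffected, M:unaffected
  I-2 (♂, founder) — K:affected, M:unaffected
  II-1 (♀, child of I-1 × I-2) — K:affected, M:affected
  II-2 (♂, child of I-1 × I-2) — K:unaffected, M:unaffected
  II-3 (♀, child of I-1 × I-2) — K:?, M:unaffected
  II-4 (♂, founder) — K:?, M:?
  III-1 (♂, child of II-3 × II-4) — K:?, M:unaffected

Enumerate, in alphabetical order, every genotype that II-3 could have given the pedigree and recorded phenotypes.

II-3 ∈ {Kk MM, Kk Mm, kk MM, kk Mm}

K/I-1 un ·: Kk
K/I-2 aff ·: kk
K/II-1 aff I-1×I-2: kk
K/II-2 un I-1×I-2: Kk
K/II-3 ? I-1×I-2: Kk|kk
K/II-4 ? ·: KK|Kk|kk
K/III-1 ? II-3×II-4: KK|Kk|kk
⇒ K over [I-1,I-2,II-1,II-2,II-3,II-4,III-1]: 11 consistent
M/I-1 un ·: Mm
M/I-2 un ·: Mm
M/II-1 aff I-1×I-2: mm
M/II-2 un I-1×I-2: MM|Mm
M/II-3 un I-1×I-2: MM|Mm
M/II-4 ? ·: MM|Mm|mm
M/III-1 un II-3×II-4: MM|Mm
⇒ M over [I-1,I-2,II-1,II-2,II-3,II-4,III-1]: 18 consistent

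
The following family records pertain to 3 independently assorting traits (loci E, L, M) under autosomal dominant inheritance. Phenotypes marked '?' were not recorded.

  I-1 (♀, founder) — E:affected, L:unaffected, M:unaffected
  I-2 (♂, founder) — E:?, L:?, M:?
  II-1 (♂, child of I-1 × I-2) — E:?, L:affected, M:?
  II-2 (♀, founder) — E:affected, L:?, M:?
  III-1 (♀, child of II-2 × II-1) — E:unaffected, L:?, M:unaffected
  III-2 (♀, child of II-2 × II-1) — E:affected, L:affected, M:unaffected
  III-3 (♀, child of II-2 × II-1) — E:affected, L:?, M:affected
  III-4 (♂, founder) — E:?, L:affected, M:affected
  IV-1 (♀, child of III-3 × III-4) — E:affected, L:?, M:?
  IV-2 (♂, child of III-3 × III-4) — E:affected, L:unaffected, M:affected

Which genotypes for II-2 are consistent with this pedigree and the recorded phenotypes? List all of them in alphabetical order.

II-2 ∈ {Ee LL Mm, Ee LL mm, Ee Ll Mm, Ee Ll mm, Ee ll Mm, Ee ll mm}

E/I-1 aff ·: Ee|EE
E/I-2 ? ·: ee|Ee|EE
E/II-1 ? I-1×I-2: ee|Ee
E/II-2 aff ·: Ee
E/III-1 un II-2×II-1: ee
E/III-2 aff II-2×II-1: Ee|EE
E/III-3 aff II-2×II-1: Ee|EE
E/III-4 ? ·: ee|Ee|EE
E/IV-1 aff III-3×III-4: Ee|EE
E/IV-2 aff III-3×III-4: Ee|EE
⇒ E over [I-1,I-2,II-1,II-2,III-1,III-2,III-3,III-4,IV-1,IV-2]: 168 consistent
L/I-1 un ·: ll
L/I-2 ? ·: Ll|LL
L/II-1 aff I-1×I-2: Ll
L/II-2 ? ·: ll|Ll|LL
L/III-1 ? II-2×II-1: ll|Ll|LL
L/III-2 aff II-2×II-1: Ll|LL
L/III-3 ? II-2×II-1: ll|Ll
L/III-4 aff ·: Ll
L/IV-1 ? III-3×III-4: ll|Ll|LL
L/IV-2 un III-3×III-4: ll
⇒ L over [I-1,I-2,II-1,II-2,III-1,III-2,III-3,III-4,IV-1,IV-2]: 104 consistent
M/I-1 un ·: mm
M/I-2 ? ·: mm|Mm|MM
M/II-1 ? I-1×I-2: mm|Mm
M/II-2 ? ·: mm|Mm
M/III-1 un II-2×II-1: mm
M/III-2 un II-2×II-1: mm
M/III-3 aff II-2×II-1: Mm|MM
M/III-4 aff ·: Mm|MM
M/IV-1 ? III-3×III-4: mm|Mm|MM
M/IV-2 aff III-3×III-4: Mm|MM
⇒ M over [I-1,I-2,II-1,II-2,III-1,III-2,III-3,III-4,IV-1,IV-2]: 70 consistent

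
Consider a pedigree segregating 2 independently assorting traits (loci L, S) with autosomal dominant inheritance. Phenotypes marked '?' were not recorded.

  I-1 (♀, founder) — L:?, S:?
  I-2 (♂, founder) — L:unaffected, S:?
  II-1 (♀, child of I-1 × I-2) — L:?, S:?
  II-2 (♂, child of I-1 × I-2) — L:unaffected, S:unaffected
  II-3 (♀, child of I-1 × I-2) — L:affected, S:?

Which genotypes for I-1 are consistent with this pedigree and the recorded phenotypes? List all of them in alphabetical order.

L/I-1 ? ·: Ll
L/I-2 un ·: ll
L/II-1 ? I-1×I-2: ll|Ll
L/II-2 un I-1×I-2: ll
L/II-3 aff I-1×I-2: Ll
⇒ L over [I-1,I-2,II-1,II-2,II-3]: 2 consistent
S/I-1 ? ·: ss|Ss
S/I-2 ? ·: ss|Ss
S/II-1 ? I-1×I-2: ss|Ss|SS
S/II-2 un I-1×I-2: ss
S/II-3 ? I-1×I-2: ss|Ss|SS
⇒ S over [I-1,I-2,II-1,II-2,II-3]: 18 consistent

I-1 ∈ {Ll Ss, Ll ss}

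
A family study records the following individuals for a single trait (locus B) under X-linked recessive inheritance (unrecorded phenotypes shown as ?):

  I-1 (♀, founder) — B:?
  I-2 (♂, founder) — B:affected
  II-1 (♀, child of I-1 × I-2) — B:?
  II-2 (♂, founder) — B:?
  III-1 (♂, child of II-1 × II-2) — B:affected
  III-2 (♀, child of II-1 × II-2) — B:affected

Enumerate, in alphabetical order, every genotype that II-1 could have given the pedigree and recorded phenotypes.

B/I-1 ? ·: X^BX^B|X^BX^b|X^bX^b
B/I-2 aff ·: X^bY
B/II-1 ? I-1×I-2: X^BX^b|X^bX^b
B/II-2 ? ·: X^bY
B/III-1 aff II-1×II-2: X^bY
B/III-2 aff II-1×II-2: X^bX^b
⇒ B over [I-1,I-2,II-1,II-2,III-1,III-2]: 4 consistent

II-1 ∈ {X^BX^b, X^bX^b}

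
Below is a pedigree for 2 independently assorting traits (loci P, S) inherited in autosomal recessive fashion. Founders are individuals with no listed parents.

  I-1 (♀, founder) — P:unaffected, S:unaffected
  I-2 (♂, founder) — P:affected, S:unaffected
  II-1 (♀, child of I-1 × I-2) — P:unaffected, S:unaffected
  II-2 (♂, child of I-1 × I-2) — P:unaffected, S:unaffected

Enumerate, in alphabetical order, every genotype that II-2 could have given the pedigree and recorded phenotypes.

II-2 ∈ {Pp SS, Pp Ss}

P/I-1 un ·: PP|Pp
P/I-2 aff ·: pp
P/II-1 un I-1×I-2: Pp
P/II-2 un I-1×I-2: Pp
⇒ P over [I-1,I-2,II-1,II-2]: 2 consistent
S/I-1 un ·: SS|Ss
S/I-2 un ·: SS|Ss
S/II-1 un I-1×I-2: SS|Ss
S/II-2 un I-1×I-2: SS|Ss
⇒ S over [I-1,I-2,II-1,II-2]: 13 consistent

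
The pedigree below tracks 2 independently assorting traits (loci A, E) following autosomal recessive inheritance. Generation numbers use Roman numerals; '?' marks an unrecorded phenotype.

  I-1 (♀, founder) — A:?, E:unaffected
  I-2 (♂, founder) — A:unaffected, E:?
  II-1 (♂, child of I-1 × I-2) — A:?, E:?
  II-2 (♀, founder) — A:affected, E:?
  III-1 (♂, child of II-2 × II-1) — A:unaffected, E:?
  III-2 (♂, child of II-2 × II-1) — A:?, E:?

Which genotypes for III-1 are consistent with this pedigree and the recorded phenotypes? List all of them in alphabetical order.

A/I-1 ? ·: AA|Aa|aa
A/I-2 un ·: AA|Aa
A/II-1 ? I-1×I-2: AA|Aa
A/II-2 aff ·: aa
A/III-1 un II-2×II-1: Aa
A/III-2 ? II-2×II-1: Aa|aa
⇒ A over [I-1,I-2,II-1,II-2,III-1,III-2]: 14 consistent
E/I-1 un ·: EE|Ee
E/I-2 ? ·: EE|Ee|ee
E/II-1 ? I-1×I-2: EE|Ee|ee
E/II-2 ? ·: EE|Ee|ee
E/III-1 ? II-2×II-1: EE|Ee|ee
E/III-2 ? II-2×II-1: EE|Ee|ee
⇒ E over [I-1,I-2,II-1,II-2,III-1,III-2]: 121 consistent

III-1 ∈ {Aa EE, Aa Ee, Aa ee}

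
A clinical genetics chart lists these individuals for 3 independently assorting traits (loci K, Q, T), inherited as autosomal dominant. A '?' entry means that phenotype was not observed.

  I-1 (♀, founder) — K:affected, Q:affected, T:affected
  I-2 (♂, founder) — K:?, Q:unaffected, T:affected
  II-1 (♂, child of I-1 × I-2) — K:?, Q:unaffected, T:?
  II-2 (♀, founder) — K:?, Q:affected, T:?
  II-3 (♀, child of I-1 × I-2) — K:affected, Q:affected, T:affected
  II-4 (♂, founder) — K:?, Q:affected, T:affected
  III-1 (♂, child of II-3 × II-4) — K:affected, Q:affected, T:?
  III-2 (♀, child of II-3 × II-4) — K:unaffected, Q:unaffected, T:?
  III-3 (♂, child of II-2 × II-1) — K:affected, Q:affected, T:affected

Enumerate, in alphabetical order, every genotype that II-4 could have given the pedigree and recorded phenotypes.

II-4 ∈ {Kk Qq TT, Kk Qq Tt, kk Qq TT, kk Qq Tt}

K/I-1 aff ·: Kk|KK
K/I-2 ? ·: kk|Kk|KK
K/II-1 ? I-1×I-2: kk|Kk|KK
K/II-2 ? ·: kk|Kk|KK
K/II-3 aff I-1×I-2: Kk
K/II-4 ? ·: kk|Kk
K/III-1 aff II-3×II-4: Kk|KK
K/III-2 un II-3×II-4: kk
K/III-3 aff II-2×II-1: Kk|KK
⇒ K over [I-1,I-2,II-1,II-2,II-3,II-4,III-1,III-2,III-3]: 123 consistent
Q/I-1 aff ·: Qq
Q/I-2 un ·: qq
Q/II-1 un I-1×I-2: qq
Q/II-2 aff ·: Qq|QQ
Q/II-3 aff I-1×I-2: Qq
Q/II-4 aff ·: Qq
Q/III-1 aff II-3×II-4: Qq|QQ
Q/III-2 un II-3×II-4: qq
Q/III-3 aff II-2×II-1: Qq
⇒ Q over [I-1,I-2,II-1,II-2,II-3,II-4,III-1,III-2,III-3]: 4 consistent
T/I-1 aff ·: Tt|TT
T/I-2 aff ·: Tt|TT
T/II-1 ? I-1×I-2: tt|Tt|TT
T/II-2 ? ·: tt|Tt|TT
T/II-3 aff I-1×I-2: Tt|TT
T/II-4 aff ·: Tt|TT
T/III-1 ? II-3×II-4: tt|Tt|TT
T/III-2 ? II-3×II-4: tt|Tt|TT
T/III-3 aff II-2×II-1: Tt|TT
⇒ T over [I-1,I-2,II-1,II-2,II-3,II-4,III-1,III-2,III-3]: 542 consistent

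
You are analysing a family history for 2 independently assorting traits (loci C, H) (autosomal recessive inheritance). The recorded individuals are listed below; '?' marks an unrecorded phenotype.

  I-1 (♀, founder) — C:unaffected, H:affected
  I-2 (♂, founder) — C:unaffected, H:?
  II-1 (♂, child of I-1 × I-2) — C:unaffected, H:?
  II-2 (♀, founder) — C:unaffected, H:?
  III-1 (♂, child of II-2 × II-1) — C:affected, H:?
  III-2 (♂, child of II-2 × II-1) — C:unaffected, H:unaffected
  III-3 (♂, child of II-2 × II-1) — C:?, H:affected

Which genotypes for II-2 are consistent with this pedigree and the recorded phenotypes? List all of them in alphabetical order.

II-2 ∈ {Cc Hh, Cc hh}

C/I-1 un ·: CC|Cc
C/I-2 un ·: CC|Cc
C/II-1 un I-1×I-2: Cc
C/II-2 un ·: Cc
C/III-1 aff II-2×II-1: cc
C/III-2 un II-2×II-1: CC|Cc
C/III-3 ? II-2×II-1: CC|Cc|cc
⇒ C over [I-1,I-2,II-1,II-2,III-1,III-2,III-3]: 18 consistent
H/I-1 aff ·: hh
H/I-2 ? ·: HH|Hh|hh
H/II-1 ? I-1×I-2: Hh|hh
H/II-2 ? ·: Hh|hh
H/III-1 ? II-2×II-1: HH|Hh|hh
H/III-2 un II-2×II-1: HH|Hh
H/III-3 aff II-2×II-1: hh
⇒ H over [I-1,I-2,II-1,II-2,III-1,III-2,III-3]: 20 consistent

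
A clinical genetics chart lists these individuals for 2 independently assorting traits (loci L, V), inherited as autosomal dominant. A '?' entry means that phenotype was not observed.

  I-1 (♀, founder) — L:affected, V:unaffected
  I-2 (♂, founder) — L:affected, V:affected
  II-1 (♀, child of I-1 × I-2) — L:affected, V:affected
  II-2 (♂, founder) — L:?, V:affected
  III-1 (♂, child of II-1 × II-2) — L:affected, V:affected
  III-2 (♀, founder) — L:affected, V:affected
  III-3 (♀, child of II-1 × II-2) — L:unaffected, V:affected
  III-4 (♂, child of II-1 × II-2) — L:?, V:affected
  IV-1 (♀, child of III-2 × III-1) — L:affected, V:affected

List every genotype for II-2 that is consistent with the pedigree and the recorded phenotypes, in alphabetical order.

II-2 ∈ {Ll VV, Ll Vv, ll VV, ll Vv}

L/I-1 aff ·: Ll|LL
L/I-2 aff ·: Ll|LL
L/II-1 aff I-1×I-2: Ll
L/II-2 ? ·: ll|Ll
L/III-1 aff II-1×II-2: Ll|LL
L/III-2 aff ·: Ll|LL
L/III-3 un II-1×II-2: ll
L/III-4 ? II-1×II-2: ll|Ll|LL
L/IV-1 aff III-2×III-1: Ll|LL
⇒ L over [I-1,I-2,II-1,II-2,III-1,III-2,III-3,III-4,IV-1]: 87 consistent
V/I-1 un ·: vv
V/I-2 aff ·: Vv|VV
V/II-1 aff I-1×I-2: Vv
V/II-2 aff ·: Vv|VV
V/III-1 aff II-1×II-2: Vv|VV
V/III-2 aff ·: Vv|VV
V/III-3 aff II-1×II-2: Vv|VV
V/III-4 aff II-1×II-2: Vv|VV
V/IV-1 aff III-2×III-1: Vv|VV
⇒ V over [I-1,I-2,II-1,II-2,III-1,III-2,III-3,III-4,IV-1]: 112 consistent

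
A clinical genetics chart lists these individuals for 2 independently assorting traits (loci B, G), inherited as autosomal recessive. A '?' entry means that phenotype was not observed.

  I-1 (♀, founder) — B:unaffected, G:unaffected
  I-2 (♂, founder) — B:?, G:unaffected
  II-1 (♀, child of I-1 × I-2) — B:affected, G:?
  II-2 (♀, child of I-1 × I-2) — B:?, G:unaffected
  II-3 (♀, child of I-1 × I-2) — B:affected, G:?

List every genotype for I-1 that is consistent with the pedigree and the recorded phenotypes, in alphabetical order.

B/I-1 un ·: Bb
B/I-2 ? ·: Bb|bb
B/II-1 aff I-1×I-2: bb
B/II-2 ? I-1×I-2: BB|Bb|bb
B/II-3 aff I-1×I-2: bb
⇒ B over [I-1,I-2,II-1,II-2,II-3]: 5 consistent
G/I-1 un ·: GG|Gg
G/I-2 un ·: GG|Gg
G/II-1 ? I-1×I-2: GG|Gg|gg
G/II-2 un I-1×I-2: GG|Gg
G/II-3 ? I-1×I-2: GG|Gg|gg
⇒ G over [I-1,I-2,II-1,II-2,II-3]: 35 consistent

I-1 ∈ {Bb GG, Bb Gg}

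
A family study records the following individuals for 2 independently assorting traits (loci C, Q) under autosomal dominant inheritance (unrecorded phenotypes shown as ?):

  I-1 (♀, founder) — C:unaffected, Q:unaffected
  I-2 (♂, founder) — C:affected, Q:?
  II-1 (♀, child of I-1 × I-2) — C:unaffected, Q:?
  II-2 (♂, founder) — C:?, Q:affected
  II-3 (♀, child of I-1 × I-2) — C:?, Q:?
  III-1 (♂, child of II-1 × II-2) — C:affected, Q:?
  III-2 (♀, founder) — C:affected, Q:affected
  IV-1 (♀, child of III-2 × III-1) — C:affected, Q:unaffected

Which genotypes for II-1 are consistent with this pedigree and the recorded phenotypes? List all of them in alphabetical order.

C/I-1 un ·: cc
C/I-2 aff ·: Cc
C/II-1 un I-1×I-2: cc
C/II-2 ? ·: Cc|CC
C/II-3 ? I-1×I-2: cc|Cc
C/III-1 aff II-1×II-2: Cc
C/III-2 aff ·: Cc|CC
C/IV-1 aff III-2×III-1: Cc|CC
⇒ C over [I-1,I-2,II-1,II-2,II-3,III-1,III-2,IV-1]: 16 consistent
Q/I-1 un ·: qq
Q/I-2 ? ·: qq|Qq|QQ
Q/II-1 ? I-1×I-2: qq|Qq
Q/II-2 aff ·: Qq|QQ
Q/II-3 ? I-1×I-2: qq|Qq
Q/III-1 ? II-1×II-2: qq|Qq
Q/III-2 aff ·: Qq
Q/IV-1 un III-2×III-1: qq
⇒ Q over [I-1,I-2,II-1,II-2,II-3,III-1,III-2,IV-1]: 18 consistent

II-1 ∈ {cc Qq, cc qq}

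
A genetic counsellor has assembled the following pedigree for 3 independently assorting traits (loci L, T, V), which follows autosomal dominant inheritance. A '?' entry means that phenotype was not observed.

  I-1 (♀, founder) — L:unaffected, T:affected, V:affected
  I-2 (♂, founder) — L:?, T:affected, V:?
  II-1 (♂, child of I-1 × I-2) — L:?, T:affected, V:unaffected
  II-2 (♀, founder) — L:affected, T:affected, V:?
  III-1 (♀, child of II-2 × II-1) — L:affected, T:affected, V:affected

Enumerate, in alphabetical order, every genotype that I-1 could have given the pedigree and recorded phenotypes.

L/I-1 un ·: ll
L/I-2 ? ·: ll|Ll|LL
L/II-1 ? I-1×I-2: ll|Ll
L/II-2 aff ·: Ll|LL
L/III-1 aff II-2×II-1: Ll|LL
⇒ L over [I-1,I-2,II-1,II-2,III-1]: 12 consistent
T/I-1 aff ·: Tt|TT
T/I-2 aff ·: Tt|TT
T/II-1 aff I-1×I-2: Tt|TT
T/II-2 aff ·: Tt|TT
T/III-1 aff II-2×II-1: Tt|TT
⇒ T over [I-1,I-2,II-1,II-2,III-1]: 24 consistent
V/I-1 aff ·: Vv
V/I-2 ? ·: vv|Vv
V/II-1 un I-1×I-2: vv
V/II-2 ? ·: Vv|VV
V/III-1 aff II-2×II-1: Vv
⇒ V over [I-1,I-2,II-1,II-2,III-1]: 4 consistent

I-1 ∈ {ll TT Vv, ll Tt Vv}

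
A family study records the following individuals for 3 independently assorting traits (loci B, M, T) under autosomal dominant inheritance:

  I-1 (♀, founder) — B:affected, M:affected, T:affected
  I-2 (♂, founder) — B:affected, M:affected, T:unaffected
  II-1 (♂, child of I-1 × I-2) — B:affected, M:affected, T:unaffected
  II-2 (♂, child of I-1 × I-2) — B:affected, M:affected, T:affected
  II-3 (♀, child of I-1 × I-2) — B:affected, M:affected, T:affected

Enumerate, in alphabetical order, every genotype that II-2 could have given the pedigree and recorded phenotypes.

B/I-1 aff ·: Bb|BB
B/I-2 aff ·: Bb|BB
B/II-1 aff I-1×I-2: Bb|BB
B/II-2 aff I-1×I-2: Bb|BB
B/II-3 aff I-1×I-2: Bb|BB
⇒ B over [I-1,I-2,II-1,II-2,II-3]: 25 consistent
M/I-1 aff ·: Mm|MM
M/I-2 aff ·: Mm|MM
M/II-1 aff I-1×I-2: Mm|MM
M/II-2 aff I-1×I-2: Mm|MM
M/II-3 aff I-1×I-2: Mm|MM
⇒ M over [I-1,I-2,II-1,II-2,II-3]: 25 consistent
T/I-1 aff ·: Tt
T/I-2 un ·: tt
T/II-1 un I-1×I-2: tt
T/II-2 aff I-1×I-2: Tt
T/II-3 aff I-1×I-2: Tt
⇒ T over [I-1,I-2,II-1,II-2,II-3]: 1 consistent

II-2 ∈ {BB MM Tt, BB Mm Tt, Bb MM Tt, Bb Mm Tt}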